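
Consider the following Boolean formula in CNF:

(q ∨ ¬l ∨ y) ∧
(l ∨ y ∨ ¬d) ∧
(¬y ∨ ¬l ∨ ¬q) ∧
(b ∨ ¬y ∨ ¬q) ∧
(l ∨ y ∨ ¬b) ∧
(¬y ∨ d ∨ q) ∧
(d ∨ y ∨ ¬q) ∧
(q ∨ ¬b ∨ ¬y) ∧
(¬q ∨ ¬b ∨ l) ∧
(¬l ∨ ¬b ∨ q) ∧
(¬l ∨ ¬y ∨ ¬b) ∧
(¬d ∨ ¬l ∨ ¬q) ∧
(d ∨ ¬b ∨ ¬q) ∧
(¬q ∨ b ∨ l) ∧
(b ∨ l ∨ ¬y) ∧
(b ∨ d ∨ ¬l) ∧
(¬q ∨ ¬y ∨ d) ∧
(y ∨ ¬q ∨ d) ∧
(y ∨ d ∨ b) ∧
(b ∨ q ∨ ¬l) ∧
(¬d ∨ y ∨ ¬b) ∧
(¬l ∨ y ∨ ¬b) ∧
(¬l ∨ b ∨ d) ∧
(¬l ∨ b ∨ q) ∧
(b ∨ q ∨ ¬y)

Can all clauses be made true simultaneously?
No

No, the formula is not satisfiable.

No assignment of truth values to the variables can make all 25 clauses true simultaneously.

The formula is UNSAT (unsatisfiable).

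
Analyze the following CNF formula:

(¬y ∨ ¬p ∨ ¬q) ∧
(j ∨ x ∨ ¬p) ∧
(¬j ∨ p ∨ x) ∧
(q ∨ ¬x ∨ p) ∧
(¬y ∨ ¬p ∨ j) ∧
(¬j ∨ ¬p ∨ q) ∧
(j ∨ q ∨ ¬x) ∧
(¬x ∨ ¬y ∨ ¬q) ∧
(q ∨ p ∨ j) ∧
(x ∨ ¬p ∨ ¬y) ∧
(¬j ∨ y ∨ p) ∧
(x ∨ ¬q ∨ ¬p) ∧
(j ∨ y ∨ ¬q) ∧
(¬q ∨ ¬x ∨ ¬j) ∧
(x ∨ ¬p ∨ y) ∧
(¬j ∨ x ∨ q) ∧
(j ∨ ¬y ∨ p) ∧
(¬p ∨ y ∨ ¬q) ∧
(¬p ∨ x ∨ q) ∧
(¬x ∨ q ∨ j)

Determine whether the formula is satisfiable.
No

No, the formula is not satisfiable.

No assignment of truth values to the variables can make all 20 clauses true simultaneously.

The formula is UNSAT (unsatisfiable).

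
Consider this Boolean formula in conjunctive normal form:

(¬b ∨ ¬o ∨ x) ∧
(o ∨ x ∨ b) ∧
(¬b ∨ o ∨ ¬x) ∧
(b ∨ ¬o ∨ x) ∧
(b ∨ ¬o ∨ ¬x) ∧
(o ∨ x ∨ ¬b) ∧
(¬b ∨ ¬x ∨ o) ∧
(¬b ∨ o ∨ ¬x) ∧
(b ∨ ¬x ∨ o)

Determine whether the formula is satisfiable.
Yes

Yes, the formula is satisfiable.

One satisfying assignment is: o=True, x=True, b=True

Verification: With this assignment, all 9 clauses evaluate to true.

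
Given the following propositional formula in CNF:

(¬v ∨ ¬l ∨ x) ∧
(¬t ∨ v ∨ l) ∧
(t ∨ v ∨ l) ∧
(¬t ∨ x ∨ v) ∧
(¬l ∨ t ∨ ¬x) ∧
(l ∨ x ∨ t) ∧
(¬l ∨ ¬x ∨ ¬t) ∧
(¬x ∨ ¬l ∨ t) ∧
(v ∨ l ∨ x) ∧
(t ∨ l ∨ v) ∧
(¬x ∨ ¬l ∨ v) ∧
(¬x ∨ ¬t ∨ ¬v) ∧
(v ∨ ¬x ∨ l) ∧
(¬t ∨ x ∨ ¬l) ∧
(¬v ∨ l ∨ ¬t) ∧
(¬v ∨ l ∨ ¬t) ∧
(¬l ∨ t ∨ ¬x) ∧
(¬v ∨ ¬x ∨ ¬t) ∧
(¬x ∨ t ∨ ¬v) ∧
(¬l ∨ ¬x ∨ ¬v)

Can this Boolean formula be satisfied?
Yes

Yes, the formula is satisfiable.

One satisfying assignment is: t=False, v=False, x=False, l=True

Verification: With this assignment, all 20 clauses evaluate to true.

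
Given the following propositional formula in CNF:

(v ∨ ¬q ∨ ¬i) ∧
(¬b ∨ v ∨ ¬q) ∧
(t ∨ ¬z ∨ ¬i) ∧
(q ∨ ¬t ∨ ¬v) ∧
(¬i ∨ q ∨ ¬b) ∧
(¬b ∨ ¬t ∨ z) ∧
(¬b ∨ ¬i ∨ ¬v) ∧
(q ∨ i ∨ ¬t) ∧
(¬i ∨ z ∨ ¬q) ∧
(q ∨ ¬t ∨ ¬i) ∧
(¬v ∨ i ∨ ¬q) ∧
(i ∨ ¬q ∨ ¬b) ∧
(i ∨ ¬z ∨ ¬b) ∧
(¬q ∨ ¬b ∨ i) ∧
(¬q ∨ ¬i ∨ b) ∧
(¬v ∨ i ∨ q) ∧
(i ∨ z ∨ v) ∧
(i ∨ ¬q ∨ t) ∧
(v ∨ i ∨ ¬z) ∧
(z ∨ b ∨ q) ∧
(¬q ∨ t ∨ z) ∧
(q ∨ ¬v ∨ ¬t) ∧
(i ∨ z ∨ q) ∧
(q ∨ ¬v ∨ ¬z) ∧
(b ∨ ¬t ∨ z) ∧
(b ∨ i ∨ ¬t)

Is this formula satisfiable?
No

No, the formula is not satisfiable.

No assignment of truth values to the variables can make all 26 clauses true simultaneously.

The formula is UNSAT (unsatisfiable).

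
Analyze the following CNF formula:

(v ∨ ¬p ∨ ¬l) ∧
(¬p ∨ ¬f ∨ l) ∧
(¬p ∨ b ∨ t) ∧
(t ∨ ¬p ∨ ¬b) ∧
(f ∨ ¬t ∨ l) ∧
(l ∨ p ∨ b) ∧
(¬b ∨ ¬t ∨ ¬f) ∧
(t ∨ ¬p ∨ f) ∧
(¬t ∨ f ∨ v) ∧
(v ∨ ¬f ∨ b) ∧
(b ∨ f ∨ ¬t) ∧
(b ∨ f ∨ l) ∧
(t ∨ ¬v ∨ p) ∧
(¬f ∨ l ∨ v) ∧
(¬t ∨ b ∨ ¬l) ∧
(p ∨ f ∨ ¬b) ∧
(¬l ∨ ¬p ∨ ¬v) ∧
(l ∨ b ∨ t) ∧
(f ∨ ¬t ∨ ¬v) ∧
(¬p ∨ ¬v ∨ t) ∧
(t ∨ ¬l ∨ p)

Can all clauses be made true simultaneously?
No

No, the formula is not satisfiable.

No assignment of truth values to the variables can make all 21 clauses true simultaneously.

The formula is UNSAT (unsatisfiable).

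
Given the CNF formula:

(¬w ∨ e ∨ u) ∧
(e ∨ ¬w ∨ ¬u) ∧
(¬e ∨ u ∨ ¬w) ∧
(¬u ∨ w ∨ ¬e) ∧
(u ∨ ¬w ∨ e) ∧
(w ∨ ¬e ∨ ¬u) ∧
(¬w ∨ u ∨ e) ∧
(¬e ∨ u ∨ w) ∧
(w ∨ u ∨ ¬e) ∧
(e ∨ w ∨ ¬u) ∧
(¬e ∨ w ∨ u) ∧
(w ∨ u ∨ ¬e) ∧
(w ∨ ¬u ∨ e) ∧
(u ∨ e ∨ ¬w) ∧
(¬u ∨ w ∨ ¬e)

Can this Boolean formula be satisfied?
Yes

Yes, the formula is satisfiable.

One satisfying assignment is: u=False, w=False, e=False

Verification: With this assignment, all 15 clauses evaluate to true.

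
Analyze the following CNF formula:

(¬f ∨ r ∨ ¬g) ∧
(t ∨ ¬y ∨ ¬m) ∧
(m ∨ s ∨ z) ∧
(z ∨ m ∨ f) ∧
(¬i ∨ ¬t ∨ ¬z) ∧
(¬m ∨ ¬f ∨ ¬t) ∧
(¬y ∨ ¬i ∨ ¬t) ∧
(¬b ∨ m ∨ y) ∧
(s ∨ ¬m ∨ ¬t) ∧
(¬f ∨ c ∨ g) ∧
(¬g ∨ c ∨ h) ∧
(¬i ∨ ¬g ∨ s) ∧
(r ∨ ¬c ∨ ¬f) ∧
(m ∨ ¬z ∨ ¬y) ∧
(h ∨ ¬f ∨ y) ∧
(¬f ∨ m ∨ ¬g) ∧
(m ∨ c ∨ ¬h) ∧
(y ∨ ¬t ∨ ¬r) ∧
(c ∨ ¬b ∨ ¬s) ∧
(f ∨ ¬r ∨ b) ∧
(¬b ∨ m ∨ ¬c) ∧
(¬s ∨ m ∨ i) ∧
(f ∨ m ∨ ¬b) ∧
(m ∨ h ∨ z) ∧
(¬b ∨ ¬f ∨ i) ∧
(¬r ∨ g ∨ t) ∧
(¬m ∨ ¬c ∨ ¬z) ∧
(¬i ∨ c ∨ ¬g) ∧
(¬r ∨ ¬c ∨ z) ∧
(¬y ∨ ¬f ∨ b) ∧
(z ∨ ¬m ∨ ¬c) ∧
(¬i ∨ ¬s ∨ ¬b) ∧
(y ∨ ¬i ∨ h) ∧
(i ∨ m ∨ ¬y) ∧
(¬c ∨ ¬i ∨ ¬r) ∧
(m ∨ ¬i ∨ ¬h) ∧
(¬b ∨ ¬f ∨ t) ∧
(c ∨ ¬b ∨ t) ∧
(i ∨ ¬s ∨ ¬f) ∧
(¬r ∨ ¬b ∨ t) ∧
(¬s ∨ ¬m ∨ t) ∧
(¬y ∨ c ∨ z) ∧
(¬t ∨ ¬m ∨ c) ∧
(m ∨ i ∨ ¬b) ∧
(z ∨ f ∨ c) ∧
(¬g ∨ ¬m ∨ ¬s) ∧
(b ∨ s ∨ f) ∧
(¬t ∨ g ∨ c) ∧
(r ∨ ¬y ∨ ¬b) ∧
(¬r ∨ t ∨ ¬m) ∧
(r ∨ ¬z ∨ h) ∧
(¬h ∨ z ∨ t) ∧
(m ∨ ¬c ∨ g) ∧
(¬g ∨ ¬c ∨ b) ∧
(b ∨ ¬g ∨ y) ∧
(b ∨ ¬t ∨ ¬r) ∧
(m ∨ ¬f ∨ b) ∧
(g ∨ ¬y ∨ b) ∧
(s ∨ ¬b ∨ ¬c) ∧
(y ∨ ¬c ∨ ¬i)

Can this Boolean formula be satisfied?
No

No, the formula is not satisfiable.

No assignment of truth values to the variables can make all 60 clauses true simultaneously.

The formula is UNSAT (unsatisfiable).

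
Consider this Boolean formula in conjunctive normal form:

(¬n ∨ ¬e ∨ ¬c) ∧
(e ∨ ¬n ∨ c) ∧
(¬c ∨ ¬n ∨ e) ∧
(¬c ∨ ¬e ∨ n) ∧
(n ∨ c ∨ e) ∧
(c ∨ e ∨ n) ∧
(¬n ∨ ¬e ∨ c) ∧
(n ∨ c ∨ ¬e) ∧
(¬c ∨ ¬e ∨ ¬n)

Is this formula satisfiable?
Yes

Yes, the formula is satisfiable.

One satisfying assignment is: e=False, n=False, c=True

Verification: With this assignment, all 9 clauses evaluate to true.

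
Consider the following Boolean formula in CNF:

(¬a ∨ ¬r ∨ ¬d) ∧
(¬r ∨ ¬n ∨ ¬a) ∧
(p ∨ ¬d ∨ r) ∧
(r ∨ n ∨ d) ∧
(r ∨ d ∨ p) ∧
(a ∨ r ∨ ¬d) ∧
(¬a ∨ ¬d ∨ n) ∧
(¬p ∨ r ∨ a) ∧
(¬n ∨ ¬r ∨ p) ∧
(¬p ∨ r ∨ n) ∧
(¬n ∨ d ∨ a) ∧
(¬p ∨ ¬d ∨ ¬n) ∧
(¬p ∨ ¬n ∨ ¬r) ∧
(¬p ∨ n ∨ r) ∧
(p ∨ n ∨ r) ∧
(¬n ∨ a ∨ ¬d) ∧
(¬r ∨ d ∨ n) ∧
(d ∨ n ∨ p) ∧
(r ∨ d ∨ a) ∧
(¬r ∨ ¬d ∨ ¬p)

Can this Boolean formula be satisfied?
Yes

Yes, the formula is satisfiable.

One satisfying assignment is: p=True, n=True, a=True, d=False, r=False

Verification: With this assignment, all 20 clauses evaluate to true.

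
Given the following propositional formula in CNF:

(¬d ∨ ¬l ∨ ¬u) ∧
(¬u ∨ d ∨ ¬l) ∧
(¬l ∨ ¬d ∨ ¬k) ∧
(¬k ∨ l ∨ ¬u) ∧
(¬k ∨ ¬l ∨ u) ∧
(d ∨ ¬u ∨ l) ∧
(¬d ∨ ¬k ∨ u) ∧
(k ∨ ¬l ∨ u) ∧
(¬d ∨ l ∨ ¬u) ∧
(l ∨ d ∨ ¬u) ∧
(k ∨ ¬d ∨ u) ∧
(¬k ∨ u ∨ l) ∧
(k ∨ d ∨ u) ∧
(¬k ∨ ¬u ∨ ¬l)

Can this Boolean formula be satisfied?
No

No, the formula is not satisfiable.

No assignment of truth values to the variables can make all 14 clauses true simultaneously.

The formula is UNSAT (unsatisfiable).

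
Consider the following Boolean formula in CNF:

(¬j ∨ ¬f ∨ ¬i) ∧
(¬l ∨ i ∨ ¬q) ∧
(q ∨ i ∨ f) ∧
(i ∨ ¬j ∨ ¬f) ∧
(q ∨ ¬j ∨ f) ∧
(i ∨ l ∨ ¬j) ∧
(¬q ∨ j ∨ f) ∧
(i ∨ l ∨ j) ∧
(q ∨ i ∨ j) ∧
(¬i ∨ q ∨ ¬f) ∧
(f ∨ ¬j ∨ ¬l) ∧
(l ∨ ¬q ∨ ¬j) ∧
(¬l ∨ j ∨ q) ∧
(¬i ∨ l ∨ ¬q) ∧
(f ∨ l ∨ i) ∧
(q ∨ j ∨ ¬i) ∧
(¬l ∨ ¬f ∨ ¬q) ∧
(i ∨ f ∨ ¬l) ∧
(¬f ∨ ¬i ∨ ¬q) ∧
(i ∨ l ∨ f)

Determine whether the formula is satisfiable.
No

No, the formula is not satisfiable.

No assignment of truth values to the variables can make all 20 clauses true simultaneously.

The formula is UNSAT (unsatisfiable).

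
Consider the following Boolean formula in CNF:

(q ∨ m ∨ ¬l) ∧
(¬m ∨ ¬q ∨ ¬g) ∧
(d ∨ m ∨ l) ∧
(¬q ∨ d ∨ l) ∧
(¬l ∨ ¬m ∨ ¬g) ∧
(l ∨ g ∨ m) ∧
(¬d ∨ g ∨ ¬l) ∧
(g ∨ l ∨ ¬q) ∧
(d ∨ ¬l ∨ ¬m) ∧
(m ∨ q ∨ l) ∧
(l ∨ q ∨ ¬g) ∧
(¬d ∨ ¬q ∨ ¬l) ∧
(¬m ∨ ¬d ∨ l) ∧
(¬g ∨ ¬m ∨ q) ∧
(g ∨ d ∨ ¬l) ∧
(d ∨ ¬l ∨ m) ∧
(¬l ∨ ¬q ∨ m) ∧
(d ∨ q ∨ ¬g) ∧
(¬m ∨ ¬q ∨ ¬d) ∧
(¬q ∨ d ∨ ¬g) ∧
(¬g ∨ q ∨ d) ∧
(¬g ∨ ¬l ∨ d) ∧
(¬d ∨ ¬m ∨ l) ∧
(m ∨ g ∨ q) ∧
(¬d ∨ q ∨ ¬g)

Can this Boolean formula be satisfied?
Yes

Yes, the formula is satisfiable.

One satisfying assignment is: g=False, q=False, m=True, d=False, l=False

Verification: With this assignment, all 25 clauses evaluate to true.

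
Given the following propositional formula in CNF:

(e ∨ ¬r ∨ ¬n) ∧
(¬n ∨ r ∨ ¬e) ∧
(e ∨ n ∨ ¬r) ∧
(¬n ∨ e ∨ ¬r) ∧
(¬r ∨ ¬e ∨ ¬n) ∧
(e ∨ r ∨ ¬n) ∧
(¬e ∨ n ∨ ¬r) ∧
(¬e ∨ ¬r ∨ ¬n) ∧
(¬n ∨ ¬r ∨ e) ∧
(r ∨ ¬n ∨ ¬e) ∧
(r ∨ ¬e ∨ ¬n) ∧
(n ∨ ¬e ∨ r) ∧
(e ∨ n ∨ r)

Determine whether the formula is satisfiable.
No

No, the formula is not satisfiable.

No assignment of truth values to the variables can make all 13 clauses true simultaneously.

The formula is UNSAT (unsatisfiable).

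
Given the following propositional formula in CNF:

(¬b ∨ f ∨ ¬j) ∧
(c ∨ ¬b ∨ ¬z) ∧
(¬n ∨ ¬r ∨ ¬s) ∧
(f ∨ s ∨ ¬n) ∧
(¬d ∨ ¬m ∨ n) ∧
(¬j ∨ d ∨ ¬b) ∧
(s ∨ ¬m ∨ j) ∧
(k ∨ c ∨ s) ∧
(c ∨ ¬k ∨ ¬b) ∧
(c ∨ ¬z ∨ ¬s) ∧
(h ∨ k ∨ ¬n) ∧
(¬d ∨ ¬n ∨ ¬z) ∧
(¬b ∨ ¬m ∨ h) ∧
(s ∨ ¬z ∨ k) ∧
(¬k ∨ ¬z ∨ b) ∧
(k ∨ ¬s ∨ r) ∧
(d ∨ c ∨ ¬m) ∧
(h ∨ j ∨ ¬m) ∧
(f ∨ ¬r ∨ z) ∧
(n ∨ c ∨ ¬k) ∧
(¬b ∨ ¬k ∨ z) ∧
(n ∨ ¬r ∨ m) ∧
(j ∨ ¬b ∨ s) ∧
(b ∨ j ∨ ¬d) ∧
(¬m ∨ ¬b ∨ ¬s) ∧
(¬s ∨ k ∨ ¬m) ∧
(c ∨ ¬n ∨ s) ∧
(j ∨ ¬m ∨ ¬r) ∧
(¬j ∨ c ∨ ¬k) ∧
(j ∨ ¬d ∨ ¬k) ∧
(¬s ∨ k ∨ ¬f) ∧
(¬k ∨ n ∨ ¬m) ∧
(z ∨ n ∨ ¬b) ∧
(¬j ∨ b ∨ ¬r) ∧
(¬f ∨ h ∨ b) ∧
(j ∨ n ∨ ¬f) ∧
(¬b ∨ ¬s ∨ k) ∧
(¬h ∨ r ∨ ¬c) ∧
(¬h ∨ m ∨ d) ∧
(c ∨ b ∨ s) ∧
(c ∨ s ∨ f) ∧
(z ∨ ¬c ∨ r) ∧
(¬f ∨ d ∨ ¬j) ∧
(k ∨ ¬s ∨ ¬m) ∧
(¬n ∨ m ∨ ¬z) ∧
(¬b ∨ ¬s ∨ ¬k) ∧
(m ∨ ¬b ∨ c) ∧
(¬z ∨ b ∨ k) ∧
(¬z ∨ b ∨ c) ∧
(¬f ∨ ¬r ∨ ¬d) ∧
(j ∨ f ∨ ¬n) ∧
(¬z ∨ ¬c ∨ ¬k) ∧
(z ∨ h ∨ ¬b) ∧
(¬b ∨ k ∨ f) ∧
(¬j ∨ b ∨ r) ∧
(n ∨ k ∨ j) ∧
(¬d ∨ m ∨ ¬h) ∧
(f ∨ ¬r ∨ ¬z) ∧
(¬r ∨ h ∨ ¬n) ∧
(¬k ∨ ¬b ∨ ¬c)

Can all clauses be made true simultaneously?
No

No, the formula is not satisfiable.

No assignment of truth values to the variables can make all 60 clauses true simultaneously.

The formula is UNSAT (unsatisfiable).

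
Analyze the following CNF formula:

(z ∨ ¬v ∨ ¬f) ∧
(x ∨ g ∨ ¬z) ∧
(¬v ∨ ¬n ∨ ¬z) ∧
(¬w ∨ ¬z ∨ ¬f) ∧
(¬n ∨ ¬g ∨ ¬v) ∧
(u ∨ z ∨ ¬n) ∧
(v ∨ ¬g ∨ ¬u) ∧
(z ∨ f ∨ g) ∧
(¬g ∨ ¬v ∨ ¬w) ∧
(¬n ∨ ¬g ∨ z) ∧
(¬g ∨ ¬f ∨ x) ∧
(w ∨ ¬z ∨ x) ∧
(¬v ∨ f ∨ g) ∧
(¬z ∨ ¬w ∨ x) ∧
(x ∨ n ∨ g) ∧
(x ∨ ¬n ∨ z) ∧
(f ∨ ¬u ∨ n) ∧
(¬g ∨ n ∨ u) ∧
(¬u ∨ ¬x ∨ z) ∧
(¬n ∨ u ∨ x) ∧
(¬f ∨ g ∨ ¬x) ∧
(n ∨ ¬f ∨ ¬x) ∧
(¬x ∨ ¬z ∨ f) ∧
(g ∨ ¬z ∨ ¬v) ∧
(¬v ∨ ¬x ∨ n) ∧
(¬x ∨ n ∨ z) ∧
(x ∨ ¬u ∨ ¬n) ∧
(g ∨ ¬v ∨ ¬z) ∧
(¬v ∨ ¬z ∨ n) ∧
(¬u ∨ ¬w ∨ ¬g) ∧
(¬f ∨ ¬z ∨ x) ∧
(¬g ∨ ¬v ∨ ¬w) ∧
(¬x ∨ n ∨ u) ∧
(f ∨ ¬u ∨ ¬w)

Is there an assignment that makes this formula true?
Yes

Yes, the formula is satisfiable.

One satisfying assignment is: g=True, f=True, x=True, z=True, n=True, v=False, w=False, u=False

Verification: With this assignment, all 34 clauses evaluate to true.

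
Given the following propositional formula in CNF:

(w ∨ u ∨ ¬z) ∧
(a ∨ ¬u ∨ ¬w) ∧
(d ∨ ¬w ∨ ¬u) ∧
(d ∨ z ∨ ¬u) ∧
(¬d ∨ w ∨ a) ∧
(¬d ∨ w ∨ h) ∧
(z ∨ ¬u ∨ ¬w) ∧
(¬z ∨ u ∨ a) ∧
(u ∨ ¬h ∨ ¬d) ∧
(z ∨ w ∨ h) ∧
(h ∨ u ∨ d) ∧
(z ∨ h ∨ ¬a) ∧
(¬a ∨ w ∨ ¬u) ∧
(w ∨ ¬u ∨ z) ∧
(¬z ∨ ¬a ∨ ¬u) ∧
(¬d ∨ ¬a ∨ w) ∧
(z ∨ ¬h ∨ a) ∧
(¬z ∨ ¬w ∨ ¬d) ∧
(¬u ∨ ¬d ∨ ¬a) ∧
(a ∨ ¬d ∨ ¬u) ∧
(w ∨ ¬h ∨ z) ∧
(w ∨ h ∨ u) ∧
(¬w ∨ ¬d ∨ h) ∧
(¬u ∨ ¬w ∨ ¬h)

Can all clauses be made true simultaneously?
Yes

Yes, the formula is satisfiable.

One satisfying assignment is: d=False, z=True, u=True, h=False, a=False, w=False

Verification: With this assignment, all 24 clauses evaluate to true.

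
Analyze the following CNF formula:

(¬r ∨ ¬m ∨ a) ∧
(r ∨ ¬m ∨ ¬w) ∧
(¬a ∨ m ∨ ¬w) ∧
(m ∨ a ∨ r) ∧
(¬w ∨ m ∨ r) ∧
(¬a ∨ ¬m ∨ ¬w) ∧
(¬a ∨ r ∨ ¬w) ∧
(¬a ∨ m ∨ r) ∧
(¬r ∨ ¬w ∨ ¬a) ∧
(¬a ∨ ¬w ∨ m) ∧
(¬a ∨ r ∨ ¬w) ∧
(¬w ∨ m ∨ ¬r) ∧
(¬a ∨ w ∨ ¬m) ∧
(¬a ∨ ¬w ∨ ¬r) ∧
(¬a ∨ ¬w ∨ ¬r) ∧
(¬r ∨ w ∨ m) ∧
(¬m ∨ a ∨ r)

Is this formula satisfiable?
No

No, the formula is not satisfiable.

No assignment of truth values to the variables can make all 17 clauses true simultaneously.

The formula is UNSAT (unsatisfiable).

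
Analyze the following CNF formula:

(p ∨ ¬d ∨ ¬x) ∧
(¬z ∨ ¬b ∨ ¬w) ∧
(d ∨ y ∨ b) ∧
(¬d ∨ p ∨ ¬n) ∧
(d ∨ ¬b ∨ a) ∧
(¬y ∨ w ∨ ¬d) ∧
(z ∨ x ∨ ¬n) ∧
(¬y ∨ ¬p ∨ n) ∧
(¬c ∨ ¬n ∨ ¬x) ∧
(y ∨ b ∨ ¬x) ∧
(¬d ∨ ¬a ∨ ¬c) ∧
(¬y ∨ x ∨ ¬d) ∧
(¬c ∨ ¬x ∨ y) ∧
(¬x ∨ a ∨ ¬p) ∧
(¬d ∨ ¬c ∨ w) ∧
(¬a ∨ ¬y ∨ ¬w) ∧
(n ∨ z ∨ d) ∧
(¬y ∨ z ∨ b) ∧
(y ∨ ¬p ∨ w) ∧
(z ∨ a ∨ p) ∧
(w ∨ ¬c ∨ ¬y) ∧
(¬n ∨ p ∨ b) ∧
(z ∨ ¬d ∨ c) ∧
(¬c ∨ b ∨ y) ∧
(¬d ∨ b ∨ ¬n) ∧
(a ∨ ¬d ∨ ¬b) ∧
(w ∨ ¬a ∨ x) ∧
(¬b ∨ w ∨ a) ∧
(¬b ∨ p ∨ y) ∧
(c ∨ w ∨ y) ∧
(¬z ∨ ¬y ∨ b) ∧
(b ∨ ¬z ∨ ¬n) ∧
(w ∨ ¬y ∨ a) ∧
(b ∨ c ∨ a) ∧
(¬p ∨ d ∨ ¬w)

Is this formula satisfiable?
Yes

Yes, the formula is satisfiable.

One satisfying assignment is: d=False, n=False, z=True, a=True, p=False, w=False, b=True, y=True, c=False, x=True

Verification: With this assignment, all 35 clauses evaluate to true.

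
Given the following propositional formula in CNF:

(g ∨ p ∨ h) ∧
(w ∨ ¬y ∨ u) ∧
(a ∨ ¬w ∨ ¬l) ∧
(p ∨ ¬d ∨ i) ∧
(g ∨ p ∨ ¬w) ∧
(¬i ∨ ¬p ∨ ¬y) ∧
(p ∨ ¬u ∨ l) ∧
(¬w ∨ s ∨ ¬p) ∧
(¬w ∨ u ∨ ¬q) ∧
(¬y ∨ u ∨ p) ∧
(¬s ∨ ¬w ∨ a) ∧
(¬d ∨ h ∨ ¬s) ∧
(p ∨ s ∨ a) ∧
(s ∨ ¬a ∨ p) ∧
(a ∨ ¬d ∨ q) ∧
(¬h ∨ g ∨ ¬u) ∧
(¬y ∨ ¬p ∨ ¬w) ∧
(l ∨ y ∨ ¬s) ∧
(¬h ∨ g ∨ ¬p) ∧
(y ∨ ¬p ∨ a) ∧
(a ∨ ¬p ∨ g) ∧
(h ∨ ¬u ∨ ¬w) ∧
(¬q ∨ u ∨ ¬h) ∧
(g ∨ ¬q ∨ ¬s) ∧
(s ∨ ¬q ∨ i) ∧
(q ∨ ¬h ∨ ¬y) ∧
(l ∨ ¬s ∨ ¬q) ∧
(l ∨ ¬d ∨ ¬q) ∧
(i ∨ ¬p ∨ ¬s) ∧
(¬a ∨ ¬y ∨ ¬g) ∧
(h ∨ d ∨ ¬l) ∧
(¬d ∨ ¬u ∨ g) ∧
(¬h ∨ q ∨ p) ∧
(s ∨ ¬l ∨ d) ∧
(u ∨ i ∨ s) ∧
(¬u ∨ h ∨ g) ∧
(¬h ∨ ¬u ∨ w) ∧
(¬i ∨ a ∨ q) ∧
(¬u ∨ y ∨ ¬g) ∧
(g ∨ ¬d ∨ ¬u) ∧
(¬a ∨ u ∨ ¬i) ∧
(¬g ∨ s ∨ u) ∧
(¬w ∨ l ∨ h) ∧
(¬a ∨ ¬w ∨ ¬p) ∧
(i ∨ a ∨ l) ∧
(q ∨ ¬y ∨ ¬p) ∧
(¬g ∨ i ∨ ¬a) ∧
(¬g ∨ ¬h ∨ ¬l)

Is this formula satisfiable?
No

No, the formula is not satisfiable.

No assignment of truth values to the variables can make all 48 clauses true simultaneously.

The formula is UNSAT (unsatisfiable).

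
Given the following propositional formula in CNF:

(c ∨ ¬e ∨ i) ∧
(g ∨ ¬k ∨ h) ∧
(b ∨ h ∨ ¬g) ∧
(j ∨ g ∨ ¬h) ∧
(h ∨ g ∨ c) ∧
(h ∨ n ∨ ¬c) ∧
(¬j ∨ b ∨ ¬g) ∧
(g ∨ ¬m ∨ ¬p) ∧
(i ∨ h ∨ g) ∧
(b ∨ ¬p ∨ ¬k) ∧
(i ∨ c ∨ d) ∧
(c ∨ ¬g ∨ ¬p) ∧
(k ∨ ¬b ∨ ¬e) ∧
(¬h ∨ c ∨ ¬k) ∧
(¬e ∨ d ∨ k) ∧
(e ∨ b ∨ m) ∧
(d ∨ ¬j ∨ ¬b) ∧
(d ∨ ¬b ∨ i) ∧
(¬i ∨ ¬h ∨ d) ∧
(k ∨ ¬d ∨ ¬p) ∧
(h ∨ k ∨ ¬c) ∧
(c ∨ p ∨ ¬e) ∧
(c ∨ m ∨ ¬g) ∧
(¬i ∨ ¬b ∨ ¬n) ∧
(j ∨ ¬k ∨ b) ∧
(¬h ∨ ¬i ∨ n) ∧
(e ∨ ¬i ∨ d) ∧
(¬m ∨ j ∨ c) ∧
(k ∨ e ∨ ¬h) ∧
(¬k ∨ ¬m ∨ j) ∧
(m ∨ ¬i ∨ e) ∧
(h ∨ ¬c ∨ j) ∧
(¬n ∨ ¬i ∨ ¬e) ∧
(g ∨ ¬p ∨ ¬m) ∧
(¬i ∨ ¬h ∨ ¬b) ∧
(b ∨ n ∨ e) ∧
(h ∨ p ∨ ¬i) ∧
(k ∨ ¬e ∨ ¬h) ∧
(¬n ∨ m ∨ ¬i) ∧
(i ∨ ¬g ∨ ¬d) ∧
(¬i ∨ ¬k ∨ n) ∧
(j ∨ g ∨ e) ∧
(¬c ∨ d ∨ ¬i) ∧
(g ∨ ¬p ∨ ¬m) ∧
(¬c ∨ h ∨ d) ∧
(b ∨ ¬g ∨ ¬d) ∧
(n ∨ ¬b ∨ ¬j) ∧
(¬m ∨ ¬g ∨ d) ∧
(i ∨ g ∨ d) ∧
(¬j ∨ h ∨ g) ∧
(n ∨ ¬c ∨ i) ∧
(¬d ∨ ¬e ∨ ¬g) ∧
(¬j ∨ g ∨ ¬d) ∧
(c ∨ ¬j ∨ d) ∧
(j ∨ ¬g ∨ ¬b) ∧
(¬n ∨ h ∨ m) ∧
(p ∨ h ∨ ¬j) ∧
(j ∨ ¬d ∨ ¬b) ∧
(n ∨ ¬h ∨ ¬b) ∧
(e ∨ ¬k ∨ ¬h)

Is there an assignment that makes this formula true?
No

No, the formula is not satisfiable.

No assignment of truth values to the variables can make all 60 clauses true simultaneously.

The formula is UNSAT (unsatisfiable).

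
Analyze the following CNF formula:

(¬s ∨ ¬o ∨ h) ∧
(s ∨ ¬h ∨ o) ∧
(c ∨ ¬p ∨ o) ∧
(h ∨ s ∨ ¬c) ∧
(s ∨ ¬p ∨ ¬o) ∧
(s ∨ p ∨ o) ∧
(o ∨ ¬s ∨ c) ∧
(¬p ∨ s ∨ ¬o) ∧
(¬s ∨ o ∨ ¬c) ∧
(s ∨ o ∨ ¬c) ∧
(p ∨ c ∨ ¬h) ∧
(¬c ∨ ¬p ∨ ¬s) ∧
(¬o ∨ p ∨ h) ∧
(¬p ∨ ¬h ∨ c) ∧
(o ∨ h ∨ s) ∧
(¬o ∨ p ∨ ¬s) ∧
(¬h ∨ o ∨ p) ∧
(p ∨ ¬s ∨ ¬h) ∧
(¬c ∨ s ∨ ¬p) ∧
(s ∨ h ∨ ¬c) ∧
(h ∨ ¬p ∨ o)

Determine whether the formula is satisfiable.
Yes

Yes, the formula is satisfiable.

One satisfying assignment is: c=True, h=True, s=False, p=False, o=True

Verification: With this assignment, all 21 clauses evaluate to true.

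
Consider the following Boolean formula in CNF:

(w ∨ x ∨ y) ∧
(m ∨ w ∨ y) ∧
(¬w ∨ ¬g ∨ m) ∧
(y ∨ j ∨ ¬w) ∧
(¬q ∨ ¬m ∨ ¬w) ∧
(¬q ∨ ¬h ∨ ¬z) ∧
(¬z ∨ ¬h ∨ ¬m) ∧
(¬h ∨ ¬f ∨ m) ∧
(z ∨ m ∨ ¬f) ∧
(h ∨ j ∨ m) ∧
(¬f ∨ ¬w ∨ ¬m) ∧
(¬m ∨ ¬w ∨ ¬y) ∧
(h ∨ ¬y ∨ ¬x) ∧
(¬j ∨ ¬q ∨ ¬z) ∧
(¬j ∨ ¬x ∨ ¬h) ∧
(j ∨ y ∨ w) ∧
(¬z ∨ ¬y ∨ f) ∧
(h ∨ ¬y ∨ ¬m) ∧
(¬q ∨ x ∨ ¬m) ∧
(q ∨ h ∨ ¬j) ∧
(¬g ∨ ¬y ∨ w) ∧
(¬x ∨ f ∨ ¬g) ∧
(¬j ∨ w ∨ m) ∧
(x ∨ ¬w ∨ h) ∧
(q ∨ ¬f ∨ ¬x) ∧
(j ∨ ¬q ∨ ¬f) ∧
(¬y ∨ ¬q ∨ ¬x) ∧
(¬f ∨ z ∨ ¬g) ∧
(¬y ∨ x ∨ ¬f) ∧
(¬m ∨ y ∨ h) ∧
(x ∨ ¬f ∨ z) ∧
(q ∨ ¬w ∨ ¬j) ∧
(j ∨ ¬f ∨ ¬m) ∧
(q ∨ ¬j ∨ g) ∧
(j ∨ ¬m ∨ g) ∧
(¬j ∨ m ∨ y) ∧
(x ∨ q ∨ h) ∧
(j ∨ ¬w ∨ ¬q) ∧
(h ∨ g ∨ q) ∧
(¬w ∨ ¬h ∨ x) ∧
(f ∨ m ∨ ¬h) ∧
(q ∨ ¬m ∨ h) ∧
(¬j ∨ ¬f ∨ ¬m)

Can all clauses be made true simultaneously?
No

No, the formula is not satisfiable.

No assignment of truth values to the variables can make all 43 clauses true simultaneously.

The formula is UNSAT (unsatisfiable).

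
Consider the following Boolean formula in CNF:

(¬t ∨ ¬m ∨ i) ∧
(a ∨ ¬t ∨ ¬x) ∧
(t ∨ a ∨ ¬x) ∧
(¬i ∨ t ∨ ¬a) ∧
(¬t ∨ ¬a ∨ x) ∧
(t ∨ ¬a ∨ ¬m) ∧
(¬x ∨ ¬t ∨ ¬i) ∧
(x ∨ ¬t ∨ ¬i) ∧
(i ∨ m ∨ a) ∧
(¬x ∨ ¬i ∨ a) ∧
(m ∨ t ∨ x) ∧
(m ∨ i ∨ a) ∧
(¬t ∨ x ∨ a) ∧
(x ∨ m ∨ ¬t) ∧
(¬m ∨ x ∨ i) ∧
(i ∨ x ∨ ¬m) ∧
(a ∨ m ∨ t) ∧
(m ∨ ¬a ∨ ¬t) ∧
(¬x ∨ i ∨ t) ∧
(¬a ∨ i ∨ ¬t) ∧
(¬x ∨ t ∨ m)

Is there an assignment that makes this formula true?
Yes

Yes, the formula is satisfiable.

One satisfying assignment is: t=False, x=False, i=True, m=True, a=False

Verification: With this assignment, all 21 clauses evaluate to true.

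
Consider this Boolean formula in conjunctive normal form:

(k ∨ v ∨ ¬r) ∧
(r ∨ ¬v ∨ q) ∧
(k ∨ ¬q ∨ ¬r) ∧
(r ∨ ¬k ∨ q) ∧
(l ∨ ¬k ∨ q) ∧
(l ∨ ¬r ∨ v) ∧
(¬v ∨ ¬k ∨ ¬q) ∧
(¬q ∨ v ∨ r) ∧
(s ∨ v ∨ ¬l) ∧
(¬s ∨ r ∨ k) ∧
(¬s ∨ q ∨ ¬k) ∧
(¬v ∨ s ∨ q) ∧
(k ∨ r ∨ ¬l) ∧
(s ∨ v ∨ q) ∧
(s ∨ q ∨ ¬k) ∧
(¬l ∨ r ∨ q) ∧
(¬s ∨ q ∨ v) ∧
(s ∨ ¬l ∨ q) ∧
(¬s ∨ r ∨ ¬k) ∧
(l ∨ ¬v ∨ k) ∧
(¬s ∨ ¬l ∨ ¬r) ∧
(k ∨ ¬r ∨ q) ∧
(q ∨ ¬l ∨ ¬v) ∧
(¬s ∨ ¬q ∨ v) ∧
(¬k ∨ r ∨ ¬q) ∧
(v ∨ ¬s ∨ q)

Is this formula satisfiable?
No

No, the formula is not satisfiable.

No assignment of truth values to the variables can make all 26 clauses true simultaneously.

The formula is UNSAT (unsatisfiable).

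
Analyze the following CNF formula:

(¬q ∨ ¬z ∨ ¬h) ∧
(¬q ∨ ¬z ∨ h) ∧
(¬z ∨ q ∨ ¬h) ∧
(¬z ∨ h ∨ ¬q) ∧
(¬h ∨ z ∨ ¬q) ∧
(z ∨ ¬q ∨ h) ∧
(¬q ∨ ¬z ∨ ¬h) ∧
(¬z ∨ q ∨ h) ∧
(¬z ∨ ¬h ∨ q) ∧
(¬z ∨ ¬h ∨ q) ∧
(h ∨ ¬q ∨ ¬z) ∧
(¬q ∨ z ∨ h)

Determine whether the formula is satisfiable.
Yes

Yes, the formula is satisfiable.

One satisfying assignment is: h=False, q=False, z=False

Verification: With this assignment, all 12 clauses evaluate to true.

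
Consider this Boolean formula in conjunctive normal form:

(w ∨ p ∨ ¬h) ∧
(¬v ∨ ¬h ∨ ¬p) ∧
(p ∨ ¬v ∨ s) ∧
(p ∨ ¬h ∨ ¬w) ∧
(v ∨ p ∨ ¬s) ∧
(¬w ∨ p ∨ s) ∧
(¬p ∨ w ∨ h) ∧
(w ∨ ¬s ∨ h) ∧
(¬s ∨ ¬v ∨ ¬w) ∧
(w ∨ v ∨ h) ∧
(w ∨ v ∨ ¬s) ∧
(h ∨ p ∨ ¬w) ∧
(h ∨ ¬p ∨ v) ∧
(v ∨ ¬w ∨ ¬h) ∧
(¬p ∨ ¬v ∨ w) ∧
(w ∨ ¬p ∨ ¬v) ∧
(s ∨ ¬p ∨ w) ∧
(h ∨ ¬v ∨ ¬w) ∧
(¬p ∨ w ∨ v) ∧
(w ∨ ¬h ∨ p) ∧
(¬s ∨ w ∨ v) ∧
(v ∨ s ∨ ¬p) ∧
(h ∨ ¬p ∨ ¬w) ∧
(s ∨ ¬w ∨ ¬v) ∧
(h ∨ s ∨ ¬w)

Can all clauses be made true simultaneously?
No

No, the formula is not satisfiable.

No assignment of truth values to the variables can make all 25 clauses true simultaneously.

The formula is UNSAT (unsatisfiable).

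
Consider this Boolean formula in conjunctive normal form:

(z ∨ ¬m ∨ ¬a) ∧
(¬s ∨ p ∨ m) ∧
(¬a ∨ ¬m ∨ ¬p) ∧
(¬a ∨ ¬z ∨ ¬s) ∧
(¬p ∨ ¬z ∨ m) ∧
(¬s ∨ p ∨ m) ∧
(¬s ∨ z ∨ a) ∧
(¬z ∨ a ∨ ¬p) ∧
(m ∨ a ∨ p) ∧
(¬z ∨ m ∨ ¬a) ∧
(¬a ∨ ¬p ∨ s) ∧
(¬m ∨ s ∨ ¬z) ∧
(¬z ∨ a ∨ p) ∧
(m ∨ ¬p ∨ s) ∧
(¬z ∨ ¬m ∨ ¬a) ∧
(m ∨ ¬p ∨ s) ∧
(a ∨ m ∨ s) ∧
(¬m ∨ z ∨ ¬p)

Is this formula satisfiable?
Yes

Yes, the formula is satisfiable.

One satisfying assignment is: m=False, p=False, a=True, s=False, z=False

Verification: With this assignment, all 18 clauses evaluate to true.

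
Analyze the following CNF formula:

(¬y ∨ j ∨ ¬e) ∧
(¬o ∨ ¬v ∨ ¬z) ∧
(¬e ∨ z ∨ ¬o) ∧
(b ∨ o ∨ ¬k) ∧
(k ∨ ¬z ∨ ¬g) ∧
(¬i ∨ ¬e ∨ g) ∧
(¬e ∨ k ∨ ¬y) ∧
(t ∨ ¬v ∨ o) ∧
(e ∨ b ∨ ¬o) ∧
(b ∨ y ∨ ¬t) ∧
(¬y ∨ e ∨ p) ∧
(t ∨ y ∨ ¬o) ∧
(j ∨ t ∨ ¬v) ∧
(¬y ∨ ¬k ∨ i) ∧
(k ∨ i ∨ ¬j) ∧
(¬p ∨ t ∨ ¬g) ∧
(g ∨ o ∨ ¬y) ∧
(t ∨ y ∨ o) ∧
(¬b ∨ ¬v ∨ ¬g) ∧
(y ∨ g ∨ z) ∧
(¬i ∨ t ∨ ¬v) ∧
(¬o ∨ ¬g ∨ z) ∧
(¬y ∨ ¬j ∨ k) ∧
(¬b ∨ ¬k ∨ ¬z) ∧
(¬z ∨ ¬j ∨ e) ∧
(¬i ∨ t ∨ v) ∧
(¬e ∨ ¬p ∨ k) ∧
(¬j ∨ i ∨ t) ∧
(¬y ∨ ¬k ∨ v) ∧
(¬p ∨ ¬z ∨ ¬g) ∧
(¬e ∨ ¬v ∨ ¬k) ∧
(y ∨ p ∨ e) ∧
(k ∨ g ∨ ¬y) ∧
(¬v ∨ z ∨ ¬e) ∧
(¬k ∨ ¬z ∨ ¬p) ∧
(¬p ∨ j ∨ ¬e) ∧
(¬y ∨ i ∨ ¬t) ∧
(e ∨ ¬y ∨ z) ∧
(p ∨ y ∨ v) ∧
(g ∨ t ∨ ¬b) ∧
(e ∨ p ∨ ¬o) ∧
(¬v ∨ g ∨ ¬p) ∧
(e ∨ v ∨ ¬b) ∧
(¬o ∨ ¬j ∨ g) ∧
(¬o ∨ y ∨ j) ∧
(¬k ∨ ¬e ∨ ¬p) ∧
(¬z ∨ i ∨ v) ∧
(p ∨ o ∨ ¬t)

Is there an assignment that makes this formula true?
No

No, the formula is not satisfiable.

No assignment of truth values to the variables can make all 48 clauses true simultaneously.

The formula is UNSAT (unsatisfiable).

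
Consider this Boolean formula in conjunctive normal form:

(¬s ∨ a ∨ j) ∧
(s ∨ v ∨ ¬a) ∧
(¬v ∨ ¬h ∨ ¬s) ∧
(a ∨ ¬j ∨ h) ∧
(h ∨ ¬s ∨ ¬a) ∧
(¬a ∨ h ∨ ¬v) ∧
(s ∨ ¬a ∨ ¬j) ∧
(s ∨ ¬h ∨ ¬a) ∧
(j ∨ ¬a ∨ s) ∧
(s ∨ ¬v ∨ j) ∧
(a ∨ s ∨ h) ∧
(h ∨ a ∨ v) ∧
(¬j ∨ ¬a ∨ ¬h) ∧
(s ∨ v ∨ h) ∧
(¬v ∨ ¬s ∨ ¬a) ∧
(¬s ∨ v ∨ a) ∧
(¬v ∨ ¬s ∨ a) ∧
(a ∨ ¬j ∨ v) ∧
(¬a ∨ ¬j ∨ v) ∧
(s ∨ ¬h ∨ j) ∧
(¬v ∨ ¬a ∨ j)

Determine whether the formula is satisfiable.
Yes

Yes, the formula is satisfiable.

One satisfying assignment is: s=False, j=True, v=True, a=False, h=True

Verification: With this assignment, all 21 clauses evaluate to true.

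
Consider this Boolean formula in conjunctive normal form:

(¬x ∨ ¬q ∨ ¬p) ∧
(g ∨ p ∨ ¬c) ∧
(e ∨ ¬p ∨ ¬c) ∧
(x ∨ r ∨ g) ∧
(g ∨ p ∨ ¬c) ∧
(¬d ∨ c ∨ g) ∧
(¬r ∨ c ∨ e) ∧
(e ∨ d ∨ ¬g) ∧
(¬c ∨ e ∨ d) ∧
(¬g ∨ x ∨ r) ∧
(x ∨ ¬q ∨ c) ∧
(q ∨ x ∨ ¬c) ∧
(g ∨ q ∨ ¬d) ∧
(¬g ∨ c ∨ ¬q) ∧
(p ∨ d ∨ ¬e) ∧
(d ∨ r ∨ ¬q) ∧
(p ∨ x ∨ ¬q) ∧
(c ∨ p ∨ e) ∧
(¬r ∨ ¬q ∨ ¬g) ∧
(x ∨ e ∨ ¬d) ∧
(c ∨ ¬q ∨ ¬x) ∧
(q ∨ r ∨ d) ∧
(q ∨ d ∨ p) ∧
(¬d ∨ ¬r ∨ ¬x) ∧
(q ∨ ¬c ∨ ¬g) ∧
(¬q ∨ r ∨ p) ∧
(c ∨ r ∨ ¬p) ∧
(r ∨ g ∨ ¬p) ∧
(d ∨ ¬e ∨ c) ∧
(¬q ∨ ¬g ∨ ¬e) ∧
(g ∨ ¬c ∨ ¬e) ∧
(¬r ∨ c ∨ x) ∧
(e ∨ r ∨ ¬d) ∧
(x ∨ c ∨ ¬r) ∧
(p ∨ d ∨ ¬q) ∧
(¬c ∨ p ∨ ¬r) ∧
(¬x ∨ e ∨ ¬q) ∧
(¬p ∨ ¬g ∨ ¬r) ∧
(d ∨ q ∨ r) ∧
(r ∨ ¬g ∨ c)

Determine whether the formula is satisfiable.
No

No, the formula is not satisfiable.

No assignment of truth values to the variables can make all 40 clauses true simultaneously.

The formula is UNSAT (unsatisfiable).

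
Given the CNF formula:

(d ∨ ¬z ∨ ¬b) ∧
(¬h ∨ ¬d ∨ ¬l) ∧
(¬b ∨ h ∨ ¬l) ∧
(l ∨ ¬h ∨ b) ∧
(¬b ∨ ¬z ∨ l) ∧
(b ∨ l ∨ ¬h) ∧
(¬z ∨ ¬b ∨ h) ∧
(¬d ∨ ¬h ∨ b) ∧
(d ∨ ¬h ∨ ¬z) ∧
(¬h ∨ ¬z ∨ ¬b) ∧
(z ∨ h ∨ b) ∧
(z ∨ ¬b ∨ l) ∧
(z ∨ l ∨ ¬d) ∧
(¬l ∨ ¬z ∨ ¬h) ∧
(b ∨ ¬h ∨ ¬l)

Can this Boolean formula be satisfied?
Yes

Yes, the formula is satisfiable.

One satisfying assignment is: l=True, d=False, z=False, b=True, h=True

Verification: With this assignment, all 15 clauses evaluate to true.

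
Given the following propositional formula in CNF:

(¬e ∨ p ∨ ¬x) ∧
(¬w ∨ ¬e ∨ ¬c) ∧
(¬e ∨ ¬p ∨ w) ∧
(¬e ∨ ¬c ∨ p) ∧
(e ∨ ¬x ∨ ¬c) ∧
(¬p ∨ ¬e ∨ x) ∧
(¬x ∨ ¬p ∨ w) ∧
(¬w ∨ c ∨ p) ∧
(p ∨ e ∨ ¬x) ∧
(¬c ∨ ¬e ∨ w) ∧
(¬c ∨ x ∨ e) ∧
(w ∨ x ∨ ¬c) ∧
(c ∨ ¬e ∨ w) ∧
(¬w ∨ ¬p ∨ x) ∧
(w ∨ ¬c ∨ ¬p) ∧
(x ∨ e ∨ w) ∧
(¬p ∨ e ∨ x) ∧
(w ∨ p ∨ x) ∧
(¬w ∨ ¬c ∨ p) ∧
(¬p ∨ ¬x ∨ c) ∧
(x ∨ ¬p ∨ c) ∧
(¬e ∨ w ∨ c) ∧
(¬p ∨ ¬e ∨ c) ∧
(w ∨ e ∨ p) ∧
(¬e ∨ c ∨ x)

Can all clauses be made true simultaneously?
No

No, the formula is not satisfiable.

No assignment of truth values to the variables can make all 25 clauses true simultaneously.

The formula is UNSAT (unsatisfiable).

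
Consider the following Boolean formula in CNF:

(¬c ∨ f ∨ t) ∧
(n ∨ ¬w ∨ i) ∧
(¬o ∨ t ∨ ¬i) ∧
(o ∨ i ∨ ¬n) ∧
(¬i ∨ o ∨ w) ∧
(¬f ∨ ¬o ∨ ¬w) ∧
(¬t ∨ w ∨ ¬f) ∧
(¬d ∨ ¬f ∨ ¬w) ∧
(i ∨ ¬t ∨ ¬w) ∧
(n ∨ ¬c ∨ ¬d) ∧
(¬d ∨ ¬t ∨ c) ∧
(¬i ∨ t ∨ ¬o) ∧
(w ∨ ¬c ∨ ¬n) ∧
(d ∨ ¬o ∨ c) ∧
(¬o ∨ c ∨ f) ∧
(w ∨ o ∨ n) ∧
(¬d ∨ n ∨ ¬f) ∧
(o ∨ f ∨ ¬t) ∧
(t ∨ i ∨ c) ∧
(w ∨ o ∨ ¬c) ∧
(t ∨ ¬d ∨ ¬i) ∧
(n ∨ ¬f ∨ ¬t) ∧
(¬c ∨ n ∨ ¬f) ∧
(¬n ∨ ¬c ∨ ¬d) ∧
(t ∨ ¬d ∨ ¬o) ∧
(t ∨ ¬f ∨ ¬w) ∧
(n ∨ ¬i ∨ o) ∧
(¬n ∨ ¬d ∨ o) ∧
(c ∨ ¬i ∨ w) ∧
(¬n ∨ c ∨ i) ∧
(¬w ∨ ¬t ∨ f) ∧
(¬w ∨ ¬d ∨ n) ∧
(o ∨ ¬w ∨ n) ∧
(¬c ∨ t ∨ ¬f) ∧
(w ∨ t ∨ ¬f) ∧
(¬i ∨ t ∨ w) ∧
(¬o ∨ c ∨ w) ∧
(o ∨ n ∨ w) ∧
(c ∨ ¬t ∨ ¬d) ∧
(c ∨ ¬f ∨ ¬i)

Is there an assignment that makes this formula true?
Yes

Yes, the formula is satisfiable.

One satisfying assignment is: n=False, c=True, o=True, i=False, t=True, f=False, w=False, d=False

Verification: With this assignment, all 40 clauses evaluate to true.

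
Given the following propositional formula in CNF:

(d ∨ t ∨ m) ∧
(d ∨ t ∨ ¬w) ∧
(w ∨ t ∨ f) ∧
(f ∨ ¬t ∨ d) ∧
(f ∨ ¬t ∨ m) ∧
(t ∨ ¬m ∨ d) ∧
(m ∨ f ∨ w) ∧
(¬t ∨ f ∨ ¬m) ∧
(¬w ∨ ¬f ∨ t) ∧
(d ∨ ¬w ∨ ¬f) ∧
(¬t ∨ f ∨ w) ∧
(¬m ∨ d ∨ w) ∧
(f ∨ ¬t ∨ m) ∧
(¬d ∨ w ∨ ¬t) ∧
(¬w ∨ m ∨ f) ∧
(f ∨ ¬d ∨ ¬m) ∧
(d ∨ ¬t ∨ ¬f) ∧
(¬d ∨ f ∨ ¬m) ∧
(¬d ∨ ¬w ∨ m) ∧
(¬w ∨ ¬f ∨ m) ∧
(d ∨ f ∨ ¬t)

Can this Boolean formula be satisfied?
Yes

Yes, the formula is satisfiable.

One satisfying assignment is: d=True, t=False, w=False, m=False, f=True

Verification: With this assignment, all 21 clauses evaluate to true.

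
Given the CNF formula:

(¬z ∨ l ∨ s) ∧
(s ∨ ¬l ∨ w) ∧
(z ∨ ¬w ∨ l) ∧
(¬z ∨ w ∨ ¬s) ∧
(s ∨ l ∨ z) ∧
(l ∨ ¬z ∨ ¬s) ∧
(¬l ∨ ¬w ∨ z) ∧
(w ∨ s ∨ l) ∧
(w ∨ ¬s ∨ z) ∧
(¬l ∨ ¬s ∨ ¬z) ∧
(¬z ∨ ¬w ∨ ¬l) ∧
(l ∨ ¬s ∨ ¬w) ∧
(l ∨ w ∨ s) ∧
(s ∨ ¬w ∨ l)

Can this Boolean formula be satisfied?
No

No, the formula is not satisfiable.

No assignment of truth values to the variables can make all 14 clauses true simultaneously.

The formula is UNSAT (unsatisfiable).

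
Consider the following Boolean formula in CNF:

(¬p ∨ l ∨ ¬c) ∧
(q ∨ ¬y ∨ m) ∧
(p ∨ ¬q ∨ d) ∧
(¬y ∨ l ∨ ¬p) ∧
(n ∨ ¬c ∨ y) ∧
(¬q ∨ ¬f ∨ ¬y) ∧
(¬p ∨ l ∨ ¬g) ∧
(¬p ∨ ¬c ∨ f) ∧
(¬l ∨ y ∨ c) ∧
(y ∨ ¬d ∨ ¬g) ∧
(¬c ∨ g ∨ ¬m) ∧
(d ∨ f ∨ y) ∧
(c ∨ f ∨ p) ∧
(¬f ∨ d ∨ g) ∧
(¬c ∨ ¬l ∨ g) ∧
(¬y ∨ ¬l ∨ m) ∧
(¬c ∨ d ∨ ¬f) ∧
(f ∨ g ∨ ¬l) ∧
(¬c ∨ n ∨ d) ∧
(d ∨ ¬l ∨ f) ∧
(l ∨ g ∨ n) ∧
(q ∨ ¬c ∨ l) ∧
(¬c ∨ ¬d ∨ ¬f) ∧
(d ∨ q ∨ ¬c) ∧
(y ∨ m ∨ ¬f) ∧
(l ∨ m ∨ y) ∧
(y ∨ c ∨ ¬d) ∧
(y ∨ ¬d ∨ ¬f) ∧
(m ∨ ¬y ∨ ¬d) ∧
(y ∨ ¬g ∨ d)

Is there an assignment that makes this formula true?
Yes

Yes, the formula is satisfiable.

One satisfying assignment is: f=True, l=True, q=False, m=True, n=False, y=True, c=False, p=False, d=True, g=False

Verification: With this assignment, all 30 clauses evaluate to true.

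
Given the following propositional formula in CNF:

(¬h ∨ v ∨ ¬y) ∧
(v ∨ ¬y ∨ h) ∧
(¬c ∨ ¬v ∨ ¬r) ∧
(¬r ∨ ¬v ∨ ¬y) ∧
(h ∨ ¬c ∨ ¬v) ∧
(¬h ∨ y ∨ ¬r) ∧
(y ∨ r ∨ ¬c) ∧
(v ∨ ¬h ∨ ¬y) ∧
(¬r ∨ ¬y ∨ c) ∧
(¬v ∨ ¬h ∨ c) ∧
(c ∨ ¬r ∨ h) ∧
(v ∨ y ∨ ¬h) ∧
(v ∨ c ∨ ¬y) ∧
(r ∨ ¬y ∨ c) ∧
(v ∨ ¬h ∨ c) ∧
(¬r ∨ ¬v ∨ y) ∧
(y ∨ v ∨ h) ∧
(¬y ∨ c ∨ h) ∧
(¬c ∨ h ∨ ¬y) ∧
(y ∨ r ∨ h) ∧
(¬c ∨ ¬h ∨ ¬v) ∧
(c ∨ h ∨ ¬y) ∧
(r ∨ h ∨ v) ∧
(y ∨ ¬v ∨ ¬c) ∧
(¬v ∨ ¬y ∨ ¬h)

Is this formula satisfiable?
No

No, the formula is not satisfiable.

No assignment of truth values to the variables can make all 25 clauses true simultaneously.

The formula is UNSAT (unsatisfiable).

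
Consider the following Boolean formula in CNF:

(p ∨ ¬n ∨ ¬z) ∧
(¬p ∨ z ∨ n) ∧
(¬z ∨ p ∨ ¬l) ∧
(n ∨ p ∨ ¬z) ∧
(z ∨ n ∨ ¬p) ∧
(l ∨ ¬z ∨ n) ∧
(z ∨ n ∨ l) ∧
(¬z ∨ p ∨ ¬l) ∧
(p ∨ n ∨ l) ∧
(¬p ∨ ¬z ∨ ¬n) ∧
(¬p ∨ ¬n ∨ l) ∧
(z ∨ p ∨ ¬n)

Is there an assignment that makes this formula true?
Yes

Yes, the formula is satisfiable.

One satisfying assignment is: z=False, p=False, n=False, l=True

Verification: With this assignment, all 12 clauses evaluate to true.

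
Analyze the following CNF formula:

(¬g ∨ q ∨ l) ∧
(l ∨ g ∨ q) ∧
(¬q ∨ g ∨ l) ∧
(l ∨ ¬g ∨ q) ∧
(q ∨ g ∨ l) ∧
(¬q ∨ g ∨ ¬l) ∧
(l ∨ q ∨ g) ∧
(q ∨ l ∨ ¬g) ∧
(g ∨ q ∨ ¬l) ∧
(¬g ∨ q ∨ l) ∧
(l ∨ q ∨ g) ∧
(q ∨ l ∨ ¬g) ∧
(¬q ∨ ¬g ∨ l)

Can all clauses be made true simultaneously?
Yes

Yes, the formula is satisfiable.

One satisfying assignment is: q=False, l=True, g=True

Verification: With this assignment, all 13 clauses evaluate to true.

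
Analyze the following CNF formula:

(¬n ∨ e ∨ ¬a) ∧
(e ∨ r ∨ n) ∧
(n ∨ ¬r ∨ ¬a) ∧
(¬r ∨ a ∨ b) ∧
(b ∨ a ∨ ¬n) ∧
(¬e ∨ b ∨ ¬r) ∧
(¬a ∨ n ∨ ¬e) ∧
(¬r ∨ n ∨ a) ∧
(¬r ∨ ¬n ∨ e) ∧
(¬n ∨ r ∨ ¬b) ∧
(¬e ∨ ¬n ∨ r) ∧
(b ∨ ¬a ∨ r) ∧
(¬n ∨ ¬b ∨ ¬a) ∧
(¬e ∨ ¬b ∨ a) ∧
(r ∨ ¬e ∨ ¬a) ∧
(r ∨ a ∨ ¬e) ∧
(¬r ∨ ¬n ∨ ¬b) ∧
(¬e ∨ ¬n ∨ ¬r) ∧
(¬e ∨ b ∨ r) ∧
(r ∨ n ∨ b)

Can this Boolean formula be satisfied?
No

No, the formula is not satisfiable.

No assignment of truth values to the variables can make all 20 clauses true simultaneously.

The formula is UNSAT (unsatisfiable).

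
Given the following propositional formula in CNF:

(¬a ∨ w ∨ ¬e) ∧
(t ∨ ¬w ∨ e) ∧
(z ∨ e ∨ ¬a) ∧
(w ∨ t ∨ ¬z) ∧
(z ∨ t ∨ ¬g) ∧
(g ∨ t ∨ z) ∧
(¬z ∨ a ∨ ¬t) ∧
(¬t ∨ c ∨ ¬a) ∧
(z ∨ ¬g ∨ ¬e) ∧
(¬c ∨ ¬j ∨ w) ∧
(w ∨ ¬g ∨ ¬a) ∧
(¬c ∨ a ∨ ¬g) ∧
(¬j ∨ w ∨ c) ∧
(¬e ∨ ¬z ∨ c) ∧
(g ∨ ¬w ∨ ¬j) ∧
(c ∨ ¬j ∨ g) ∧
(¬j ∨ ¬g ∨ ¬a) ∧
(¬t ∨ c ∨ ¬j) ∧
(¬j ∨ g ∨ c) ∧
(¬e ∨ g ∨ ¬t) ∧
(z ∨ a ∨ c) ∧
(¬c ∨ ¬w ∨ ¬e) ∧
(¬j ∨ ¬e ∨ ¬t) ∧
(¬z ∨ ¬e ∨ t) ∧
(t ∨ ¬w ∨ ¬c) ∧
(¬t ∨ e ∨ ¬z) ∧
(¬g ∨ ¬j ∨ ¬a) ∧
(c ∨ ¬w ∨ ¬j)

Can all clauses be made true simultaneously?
Yes

Yes, the formula is satisfiable.

One satisfying assignment is: e=False, a=False, g=False, w=False, c=True, z=False, t=True, j=False

Verification: With this assignment, all 28 clauses evaluate to true.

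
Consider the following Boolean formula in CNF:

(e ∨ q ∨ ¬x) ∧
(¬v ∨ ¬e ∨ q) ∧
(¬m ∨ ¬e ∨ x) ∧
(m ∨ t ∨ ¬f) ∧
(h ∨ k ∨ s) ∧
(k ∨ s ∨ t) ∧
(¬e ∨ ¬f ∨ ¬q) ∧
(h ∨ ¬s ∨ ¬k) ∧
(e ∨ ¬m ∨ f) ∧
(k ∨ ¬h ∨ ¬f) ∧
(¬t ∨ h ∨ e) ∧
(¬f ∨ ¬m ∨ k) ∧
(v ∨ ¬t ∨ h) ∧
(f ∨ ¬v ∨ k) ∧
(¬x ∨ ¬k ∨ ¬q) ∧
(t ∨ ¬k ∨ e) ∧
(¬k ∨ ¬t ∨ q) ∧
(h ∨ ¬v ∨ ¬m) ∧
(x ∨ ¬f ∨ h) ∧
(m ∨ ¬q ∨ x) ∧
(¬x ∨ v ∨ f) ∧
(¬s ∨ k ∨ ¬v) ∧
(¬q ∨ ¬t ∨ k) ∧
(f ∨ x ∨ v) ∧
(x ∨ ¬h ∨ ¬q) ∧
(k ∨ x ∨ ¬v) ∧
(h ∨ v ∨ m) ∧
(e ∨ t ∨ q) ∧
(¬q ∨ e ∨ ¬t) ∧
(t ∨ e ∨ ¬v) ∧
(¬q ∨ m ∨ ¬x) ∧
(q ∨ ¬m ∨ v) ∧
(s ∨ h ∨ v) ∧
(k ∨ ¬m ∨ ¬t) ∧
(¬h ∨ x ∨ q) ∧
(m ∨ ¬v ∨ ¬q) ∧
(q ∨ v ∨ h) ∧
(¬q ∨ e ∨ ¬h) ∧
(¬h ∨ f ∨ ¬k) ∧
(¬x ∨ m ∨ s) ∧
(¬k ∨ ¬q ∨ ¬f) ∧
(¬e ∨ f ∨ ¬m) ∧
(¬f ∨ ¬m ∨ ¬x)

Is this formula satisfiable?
No

No, the formula is not satisfiable.

No assignment of truth values to the variables can make all 43 clauses true simultaneously.

The formula is UNSAT (unsatisfiable).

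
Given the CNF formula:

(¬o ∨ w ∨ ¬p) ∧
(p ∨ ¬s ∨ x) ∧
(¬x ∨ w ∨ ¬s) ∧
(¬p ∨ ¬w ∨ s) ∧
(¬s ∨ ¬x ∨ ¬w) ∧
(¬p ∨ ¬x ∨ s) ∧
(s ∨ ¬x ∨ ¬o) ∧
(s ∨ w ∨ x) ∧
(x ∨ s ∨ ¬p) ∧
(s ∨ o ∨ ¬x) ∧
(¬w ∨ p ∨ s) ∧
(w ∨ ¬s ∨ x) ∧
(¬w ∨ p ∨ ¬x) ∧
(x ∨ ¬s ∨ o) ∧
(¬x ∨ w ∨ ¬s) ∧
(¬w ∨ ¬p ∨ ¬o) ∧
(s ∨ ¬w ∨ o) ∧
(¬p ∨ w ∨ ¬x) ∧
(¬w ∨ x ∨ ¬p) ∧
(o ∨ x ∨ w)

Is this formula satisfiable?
No

No, the formula is not satisfiable.

No assignment of truth values to the variables can make all 20 clauses true simultaneously.

The formula is UNSAT (unsatisfiable).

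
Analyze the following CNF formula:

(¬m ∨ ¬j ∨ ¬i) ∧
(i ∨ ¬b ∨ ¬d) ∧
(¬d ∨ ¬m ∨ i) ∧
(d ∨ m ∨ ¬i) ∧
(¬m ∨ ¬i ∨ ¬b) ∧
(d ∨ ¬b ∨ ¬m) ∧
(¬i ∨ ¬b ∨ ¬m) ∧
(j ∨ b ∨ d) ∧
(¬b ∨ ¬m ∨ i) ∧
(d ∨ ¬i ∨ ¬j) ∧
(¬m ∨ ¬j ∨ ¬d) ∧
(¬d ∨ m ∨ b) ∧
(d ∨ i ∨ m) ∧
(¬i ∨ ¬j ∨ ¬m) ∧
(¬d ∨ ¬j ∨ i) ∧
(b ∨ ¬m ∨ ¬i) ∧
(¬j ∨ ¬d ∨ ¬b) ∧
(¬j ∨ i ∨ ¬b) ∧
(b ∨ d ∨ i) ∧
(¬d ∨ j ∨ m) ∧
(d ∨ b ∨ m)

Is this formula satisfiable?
No

No, the formula is not satisfiable.

No assignment of truth values to the variables can make all 21 clauses true simultaneously.

The formula is UNSAT (unsatisfiable).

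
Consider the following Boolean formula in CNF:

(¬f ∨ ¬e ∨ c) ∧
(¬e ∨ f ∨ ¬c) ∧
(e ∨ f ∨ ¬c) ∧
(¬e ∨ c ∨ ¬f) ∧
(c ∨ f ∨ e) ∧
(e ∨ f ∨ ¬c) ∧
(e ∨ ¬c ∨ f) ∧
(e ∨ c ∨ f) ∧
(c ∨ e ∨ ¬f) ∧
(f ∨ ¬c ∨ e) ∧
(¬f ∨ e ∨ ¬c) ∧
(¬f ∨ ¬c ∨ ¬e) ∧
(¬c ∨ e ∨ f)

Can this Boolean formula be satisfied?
Yes

Yes, the formula is satisfiable.

One satisfying assignment is: f=False, e=True, c=False

Verification: With this assignment, all 13 clauses evaluate to true.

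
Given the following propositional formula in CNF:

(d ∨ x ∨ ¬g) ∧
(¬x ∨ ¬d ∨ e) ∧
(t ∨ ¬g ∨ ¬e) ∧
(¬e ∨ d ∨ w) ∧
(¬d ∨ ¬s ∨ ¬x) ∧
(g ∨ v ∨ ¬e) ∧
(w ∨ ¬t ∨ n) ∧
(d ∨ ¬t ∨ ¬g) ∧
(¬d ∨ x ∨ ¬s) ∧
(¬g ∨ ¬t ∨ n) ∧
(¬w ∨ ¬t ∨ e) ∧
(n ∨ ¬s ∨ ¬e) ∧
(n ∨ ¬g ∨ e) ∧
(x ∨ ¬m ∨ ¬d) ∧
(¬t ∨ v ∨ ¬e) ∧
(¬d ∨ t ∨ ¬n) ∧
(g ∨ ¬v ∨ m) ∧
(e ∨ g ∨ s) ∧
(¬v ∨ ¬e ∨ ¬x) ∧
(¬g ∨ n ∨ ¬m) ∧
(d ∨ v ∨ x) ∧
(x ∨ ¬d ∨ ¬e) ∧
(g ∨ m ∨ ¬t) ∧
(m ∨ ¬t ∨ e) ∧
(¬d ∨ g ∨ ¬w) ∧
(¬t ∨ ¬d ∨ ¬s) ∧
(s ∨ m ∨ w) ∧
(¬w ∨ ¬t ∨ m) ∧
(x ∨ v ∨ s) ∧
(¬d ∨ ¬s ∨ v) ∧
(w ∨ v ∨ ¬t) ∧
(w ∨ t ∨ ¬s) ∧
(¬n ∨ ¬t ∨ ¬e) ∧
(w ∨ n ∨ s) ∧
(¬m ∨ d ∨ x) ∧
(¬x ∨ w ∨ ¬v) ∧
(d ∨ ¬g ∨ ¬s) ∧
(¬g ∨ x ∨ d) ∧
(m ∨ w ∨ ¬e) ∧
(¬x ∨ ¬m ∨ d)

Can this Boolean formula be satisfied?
Yes

Yes, the formula is satisfiable.

One satisfying assignment is: n=False, v=False, m=False, g=False, w=True, s=True, x=True, t=False, d=False, e=False

Verification: With this assignment, all 40 clauses evaluate to true.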